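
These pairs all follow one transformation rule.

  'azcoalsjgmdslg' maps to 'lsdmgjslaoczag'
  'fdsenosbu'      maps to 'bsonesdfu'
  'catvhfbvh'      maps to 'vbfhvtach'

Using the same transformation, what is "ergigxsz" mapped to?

The pattern: reverse the string, then move the first character to the end.
Applying both steps to "ergigxsz": "zsxgigre", then "sxgigrez".

sxgigrez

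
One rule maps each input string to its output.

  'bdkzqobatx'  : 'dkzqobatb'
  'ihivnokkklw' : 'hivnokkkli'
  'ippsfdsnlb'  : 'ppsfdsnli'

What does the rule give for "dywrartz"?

ywrartd

The rule is to swap the first and last characters, then delete the first character.
"dywrartz" → "ywrartd".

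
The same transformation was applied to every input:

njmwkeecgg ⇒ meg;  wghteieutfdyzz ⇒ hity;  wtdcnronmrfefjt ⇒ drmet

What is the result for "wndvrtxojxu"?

dtj

The transformation: keep one character in every 3, starting at position 3 (positions 3rd, 6th, 9th, ...).
Applying that to "wndvrtxojxu" gives "dtj".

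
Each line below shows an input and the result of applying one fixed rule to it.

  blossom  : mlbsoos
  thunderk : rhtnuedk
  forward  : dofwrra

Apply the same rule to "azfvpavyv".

vzavfapyv

Looking at the pairs, the operation is to swap each adjacent pair of characters (1↔2, 3↔4, ...), then move the last character to the front.
"azfvpavyv" → "zavfapyvv" → "vzavfapyv".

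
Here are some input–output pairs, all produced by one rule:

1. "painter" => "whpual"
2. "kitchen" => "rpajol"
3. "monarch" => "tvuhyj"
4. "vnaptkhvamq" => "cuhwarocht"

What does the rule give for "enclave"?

lujshc

What's happening: delete the last character, then shift every letter 7 places forward in the alphabet (wrapping around).
So "enclave" becomes "lujshc".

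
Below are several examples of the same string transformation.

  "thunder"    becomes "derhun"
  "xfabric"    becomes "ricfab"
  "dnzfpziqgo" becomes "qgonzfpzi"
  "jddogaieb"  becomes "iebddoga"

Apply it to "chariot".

Looking at the pairs, the operation is to delete the first character, then move the last 3 characters to the front (rotate right by 3).
"chariot" → "iothar".

iothar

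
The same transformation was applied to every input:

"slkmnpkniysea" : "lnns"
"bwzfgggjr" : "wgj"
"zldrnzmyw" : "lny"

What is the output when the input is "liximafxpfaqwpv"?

The rule is to keep one character in every 3, starting at position 2 (positions 2nd, 5th, 8th, ...).
For "liximafxpfaqwpv" the result is "imxap".

imxap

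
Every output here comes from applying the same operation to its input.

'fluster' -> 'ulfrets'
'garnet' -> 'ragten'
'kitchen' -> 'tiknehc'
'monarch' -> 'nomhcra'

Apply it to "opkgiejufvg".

kpogvfujeig

Looking at the pairs, the operation is to move the first 3 characters to the end (rotate left by 3), then reverse the string.
Applying both steps to "opkgiejufvg": "giejufvgopk", then "kpogvfujeig".
(Check on "garnet": → "netgar" → "ragten" ✓)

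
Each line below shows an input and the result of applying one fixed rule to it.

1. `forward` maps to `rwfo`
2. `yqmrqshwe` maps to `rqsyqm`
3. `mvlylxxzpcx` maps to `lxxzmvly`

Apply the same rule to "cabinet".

bica

Rule — delete the last 3 characters, then swap the front and back halves of the string.
For "cabinet", step one produces "cabi"; step two turns that into "bica".
(Check on "mvlylxxzpcx": → "mvlylxxz" → "lxxzmvly" ✓)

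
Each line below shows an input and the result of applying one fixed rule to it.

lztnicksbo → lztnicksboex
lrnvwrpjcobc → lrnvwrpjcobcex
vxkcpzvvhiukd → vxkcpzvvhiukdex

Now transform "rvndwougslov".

What's happening: append "ex".
Applying that to "rvndwougslov" gives "rvndwougslovex".

rvndwougslovex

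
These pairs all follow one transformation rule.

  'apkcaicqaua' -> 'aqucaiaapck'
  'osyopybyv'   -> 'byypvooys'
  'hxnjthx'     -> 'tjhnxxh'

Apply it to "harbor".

broarh

The rule is to move the last 3 characters to the front (rotate right by 3), then take characters alternately from the front and the back (1st, last, 2nd, 2nd-last, ...).
Working it through for "harbor": intermediate "borhar", final "broarh".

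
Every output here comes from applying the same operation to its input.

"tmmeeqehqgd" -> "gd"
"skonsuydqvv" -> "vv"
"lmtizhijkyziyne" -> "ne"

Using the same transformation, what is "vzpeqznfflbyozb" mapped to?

zb

Each output is the input with this applied: keep only the last 2 characters.
Doing the same to "vzpeqznfflbyozb": "zb".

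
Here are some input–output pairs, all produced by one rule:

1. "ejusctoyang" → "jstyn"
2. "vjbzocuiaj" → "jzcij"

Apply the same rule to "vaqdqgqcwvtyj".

adgcvy

Each output is the input with this applied: keep every other character starting from the second (positions 2nd, 4th, 6th, ...).
For "vaqdqgqcwvtyj" the result is "adgcvy".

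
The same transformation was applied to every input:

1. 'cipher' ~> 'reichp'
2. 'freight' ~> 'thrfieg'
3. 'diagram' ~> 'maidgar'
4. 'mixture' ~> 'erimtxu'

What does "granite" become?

etrgnai

Rule — move the last 2 characters to the front (rotate right by 2), then swap each adjacent pair of characters (1↔2, 3↔4, ...).
Working it through for "granite": intermediate "tegrani", final "etrgnai".
(Check on "freight": → "htfreig" → "thrfieg" ✓)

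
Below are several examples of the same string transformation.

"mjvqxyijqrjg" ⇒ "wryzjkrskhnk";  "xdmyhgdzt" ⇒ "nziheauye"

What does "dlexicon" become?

In each case the input is transformed by: shift every letter 1 place forward in the alphabet (wrapping around), then move the first 2 characters to the end (rotate left by 2).
Working it through for "dlexicon": intermediate "emfyjdpo", final "fyjdpoem".

fyjdpoem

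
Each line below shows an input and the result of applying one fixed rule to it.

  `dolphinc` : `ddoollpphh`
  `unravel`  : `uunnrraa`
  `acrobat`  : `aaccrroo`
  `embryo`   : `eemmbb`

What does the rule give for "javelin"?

The rule is to delete the last 3 characters, then double every character.
Applying both steps to "javelin": "jave", then "jjaavvee".

jjaavvee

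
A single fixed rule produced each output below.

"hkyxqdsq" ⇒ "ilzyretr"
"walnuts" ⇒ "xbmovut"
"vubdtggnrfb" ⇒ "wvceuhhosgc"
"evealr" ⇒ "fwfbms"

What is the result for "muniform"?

nvojgpsn

Looking at the pairs, the operation is to shift every letter 1 place forward in the alphabet (wrapping around).
Doing the same to "muniform": "nvojgpsn".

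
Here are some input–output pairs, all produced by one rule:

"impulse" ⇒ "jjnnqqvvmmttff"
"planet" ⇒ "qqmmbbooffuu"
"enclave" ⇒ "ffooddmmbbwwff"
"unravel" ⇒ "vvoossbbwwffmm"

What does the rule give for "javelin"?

kkbbwwffmmjjoo

The rule is to double every character, then shift every letter 1 place forward in the alphabet (wrapping around).
"javelin" → "jjaavveelliinn" → "kkbbwwffmmjjoo".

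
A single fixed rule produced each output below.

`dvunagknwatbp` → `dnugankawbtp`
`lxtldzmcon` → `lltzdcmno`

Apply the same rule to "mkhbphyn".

Looking at the pairs, the operation is to swap each adjacent pair of characters (1↔2, 3↔4, ...), then delete the first character.
On "mkhbphyn": the first step gives "kmbhhpny", and the second then gives "mbhhpny".

mbhhpny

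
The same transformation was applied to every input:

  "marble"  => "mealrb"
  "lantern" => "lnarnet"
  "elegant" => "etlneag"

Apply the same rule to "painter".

The rule is to take characters alternately from the front and the back (1st, last, 2nd, 2nd-last, ...).
So "painter" becomes "praeitn".

praeitn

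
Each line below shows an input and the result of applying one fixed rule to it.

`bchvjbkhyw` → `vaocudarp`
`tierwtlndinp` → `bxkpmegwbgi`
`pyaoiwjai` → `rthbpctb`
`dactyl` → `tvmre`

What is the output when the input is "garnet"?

Rule — shift every letter 7 places backward in the alphabet (wrapping around), then delete the first character.
"garnet" → "ztkgxm" → "tkgxm".
(Check on "dactyl": → "wtvmre" → "tvmre" ✓)

tkgxm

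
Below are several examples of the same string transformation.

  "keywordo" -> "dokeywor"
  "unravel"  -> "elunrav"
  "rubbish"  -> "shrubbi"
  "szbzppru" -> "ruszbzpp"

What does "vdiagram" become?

The transformation: move the last 2 characters to the front (rotate right by 2).
Doing the same to "vdiagram": "amvdiagr".

amvdiagr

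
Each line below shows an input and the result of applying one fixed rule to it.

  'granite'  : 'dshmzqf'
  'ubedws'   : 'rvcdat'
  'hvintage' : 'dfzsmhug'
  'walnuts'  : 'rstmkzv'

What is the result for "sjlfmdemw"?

vldclekir

Looking at the pairs, the operation is to shift every letter 1 place backward in the alphabet (wrapping around), then reverse the string.
On "sjlfmdemw": the first step gives "rikelcdlv", and the second then gives "vldclekir".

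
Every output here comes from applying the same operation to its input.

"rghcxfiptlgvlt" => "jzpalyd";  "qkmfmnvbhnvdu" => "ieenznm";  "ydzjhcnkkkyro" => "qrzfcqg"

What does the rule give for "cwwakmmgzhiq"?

Each output is the input with this applied: shift every letter 8 places backward in the alphabet (wrapping around), then keep every other character starting from the first (positions 1st, 3rd, 5th, ...).
For "cwwakmmgzhiq" the result is "uocera".

uocera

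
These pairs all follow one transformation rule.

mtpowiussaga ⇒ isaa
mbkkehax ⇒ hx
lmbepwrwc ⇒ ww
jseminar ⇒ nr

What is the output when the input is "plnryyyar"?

ya

Looking at the pairs, the operation is to keep every other character starting from the second (positions 2nd, 4th, 6th, ...), then delete the first 2 characters.
For "plnryyyar", step one produces "lrya"; step two turns that into "ya".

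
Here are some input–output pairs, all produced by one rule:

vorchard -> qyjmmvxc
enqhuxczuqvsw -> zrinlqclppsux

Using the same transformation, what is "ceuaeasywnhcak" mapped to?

Rule — shift every letter 5 places backward in the alphabet (wrapping around), then take characters alternately from the front and the back (1st, last, 2nd, 2nd-last, ...).
On "ceuaeasywnhcak": the first step gives "xzpvzvntricxvf", and the second then gives "xfzvpxvczivrnt".
(Check on "enqhuxczuqvsw": → "zilcpsxuplqnr" → "zrinlqclppsux" ✓)

xfzvpxvczivrnt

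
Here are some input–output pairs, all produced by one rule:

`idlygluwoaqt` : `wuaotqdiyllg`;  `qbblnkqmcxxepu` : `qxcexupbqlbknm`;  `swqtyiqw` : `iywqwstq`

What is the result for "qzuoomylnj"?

Rule — swap each adjacent pair of characters (1↔2, 3↔4, ...), then swap the front and back halves of the string.
On "qzuoomylnj": the first step gives "zqoumolyjn", and the second then gives "olyjnzqoum".

olyjnzqoum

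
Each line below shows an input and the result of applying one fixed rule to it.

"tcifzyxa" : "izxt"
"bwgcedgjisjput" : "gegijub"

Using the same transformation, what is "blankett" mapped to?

The pattern: move the first character to the end, then keep every other character starting from the second (positions 2nd, 4th, 6th, ...).
For "blankett", step one produces "lankettb"; step two turns that into "aktb".

aktb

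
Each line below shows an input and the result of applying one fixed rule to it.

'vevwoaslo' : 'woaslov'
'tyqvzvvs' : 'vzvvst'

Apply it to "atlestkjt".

The transformation: move the first 3 characters to the end (rotate left by 3), then delete the last 2 characters.
On "atlestkjt": the first step gives "estkjtatl", and the second then gives "estkjta".
(Check on "vevwoaslo": → "woaslovev" → "woaslov" ✓)

estkjta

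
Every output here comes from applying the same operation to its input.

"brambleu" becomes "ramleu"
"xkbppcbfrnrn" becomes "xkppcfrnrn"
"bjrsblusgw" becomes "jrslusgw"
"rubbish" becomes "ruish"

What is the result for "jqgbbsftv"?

jqgsftv

In each case the input is transformed by: remove every "b".
So "jqgbbsftv" becomes "jqgsftv".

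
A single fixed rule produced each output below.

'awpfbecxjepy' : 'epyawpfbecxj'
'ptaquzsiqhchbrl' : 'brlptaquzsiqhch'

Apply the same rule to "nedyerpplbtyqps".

qpsnedyerpplbty

The rule is to move the last 3 characters to the front (rotate right by 3).
So "nedyerpplbtyqps" becomes "qpsnedyerpplbty".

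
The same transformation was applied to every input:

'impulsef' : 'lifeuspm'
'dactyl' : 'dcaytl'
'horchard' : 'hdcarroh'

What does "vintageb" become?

gebavtni

The transformation: sort the characters into reverse alphabetical order, then swap the front and back halves of the string.
For "vintageb", step one produces "vtnigeba"; step two turns that into "gebavtni".
(Check on "horchard": → "rrohhdca" → "hdcarroh" ✓)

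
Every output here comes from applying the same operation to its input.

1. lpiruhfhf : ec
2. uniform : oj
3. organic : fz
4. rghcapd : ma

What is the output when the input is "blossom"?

The pattern: shift every letter 3 places backward in the alphabet (wrapping around), then keep only the last 2 characters.
Starting from "blossom": after the first operation, "yilpplj"; after the second, "lj".

lj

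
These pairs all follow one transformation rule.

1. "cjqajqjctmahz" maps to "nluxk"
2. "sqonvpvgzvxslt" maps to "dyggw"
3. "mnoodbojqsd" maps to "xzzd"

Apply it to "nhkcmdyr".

Looking at the pairs, the operation is to keep one character in every 3, starting at position 1 (positions 1st, 4th, 7th, ...), then shift every letter 11 places forward in the alphabet (wrapping around).
Working it through for "nhkcmdyr": intermediate "ncy", final "ynj".
(Check on "mnoodbojqsd": → "moos" → "xzzd" ✓)

ynj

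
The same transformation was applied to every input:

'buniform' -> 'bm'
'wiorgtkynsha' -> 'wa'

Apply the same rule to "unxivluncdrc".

uc

The pattern: take characters alternately from the front and the back (1st, last, 2nd, 2nd-last, ...), then keep only the first 2 characters.
Starting from "unxivluncdrc": after the first operation, "ucnrxdicvnlu"; after the second, "uc".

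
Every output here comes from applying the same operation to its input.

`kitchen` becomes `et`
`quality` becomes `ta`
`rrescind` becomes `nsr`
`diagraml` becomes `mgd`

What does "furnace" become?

What's happening: reverse the string, then keep one character in every 3, starting at position 2 (positions 2nd, 5th, 8th, ...).
Applying both steps to "furnace": "ecanruf", then "cr".

cr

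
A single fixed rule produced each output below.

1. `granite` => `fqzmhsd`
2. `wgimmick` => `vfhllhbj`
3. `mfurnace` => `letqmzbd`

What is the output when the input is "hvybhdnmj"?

What's happening: shift every letter 1 place backward in the alphabet (wrapping around).
So "hvybhdnmj" becomes "guxagcmli".

guxagcmli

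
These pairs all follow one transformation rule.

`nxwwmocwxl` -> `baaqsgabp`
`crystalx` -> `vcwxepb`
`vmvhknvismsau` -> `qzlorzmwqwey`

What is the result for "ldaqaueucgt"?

heueyiygkx

What's happening: delete the first character, then shift every letter 4 places forward in the alphabet (wrapping around).
"ldaqaueucgt" → "daqaueucgt" → "heueyiygkx".
(Check on "nxwwmocwxl": → "xwwmocwxl" → "baaqsgabp" ✓)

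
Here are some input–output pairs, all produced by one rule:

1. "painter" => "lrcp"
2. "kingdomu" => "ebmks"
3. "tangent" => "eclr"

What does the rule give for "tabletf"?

What's happening: delete the first 3 characters, then shift every letter 2 places backward in the alphabet (wrapping around).
Working it through for "tabletf": intermediate "letf", final "jcrd".

jcrd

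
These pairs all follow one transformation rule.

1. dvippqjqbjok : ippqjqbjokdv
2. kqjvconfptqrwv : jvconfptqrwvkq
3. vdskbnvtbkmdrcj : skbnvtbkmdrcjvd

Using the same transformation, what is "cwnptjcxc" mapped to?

Rule — move the first 2 characters to the end (rotate left by 2).
For "cwnptjcxc" the result is "nptjcxccw".

nptjcxccw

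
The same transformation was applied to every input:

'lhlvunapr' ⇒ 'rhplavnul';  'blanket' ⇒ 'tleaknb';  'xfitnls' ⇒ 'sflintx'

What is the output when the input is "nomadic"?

The rule is to take characters alternately from the front and the back (1st, last, 2nd, 2nd-last, ...), then move the first character to the end.
For "nomadic", step one produces "ncoimda"; step two turns that into "coimdan".
(Check on "xfitnls": → "xsflint" → "sflintx" ✓)

coimdan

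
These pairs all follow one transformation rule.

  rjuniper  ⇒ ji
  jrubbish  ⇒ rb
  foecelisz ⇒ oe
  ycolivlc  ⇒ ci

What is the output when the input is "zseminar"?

si

The transformation: keep one character in every 3, starting at position 2 (positions 2nd, 5th, 8th, ...), then delete the last character.
Applying both steps to "zseminar": "sir", then "si".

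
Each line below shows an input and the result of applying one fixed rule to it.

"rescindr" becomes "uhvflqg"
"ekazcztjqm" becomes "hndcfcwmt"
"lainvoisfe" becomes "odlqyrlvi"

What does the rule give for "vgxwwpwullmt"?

Each output is the input with this applied: delete the last character, then shift every letter 3 places forward in the alphabet (wrapping around).
"vgxwwpwullmt" → "yjazzszxoop".
(Check on "lainvoisfe": → "lainvoisf" → "odlqyrlvi" ✓)

yjazzszxoop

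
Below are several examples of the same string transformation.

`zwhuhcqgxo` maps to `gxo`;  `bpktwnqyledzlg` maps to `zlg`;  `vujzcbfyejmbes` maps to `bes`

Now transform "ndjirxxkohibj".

ibj

In each case the input is transformed by: keep only the last 3 characters.
So "ndjirxxkohibj" becomes "ibj".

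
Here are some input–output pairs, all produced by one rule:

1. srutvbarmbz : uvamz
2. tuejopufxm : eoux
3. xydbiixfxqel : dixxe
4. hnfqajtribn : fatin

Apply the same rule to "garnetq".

In each case the input is transformed by: delete the first 2 characters, then keep every other character starting from the first (positions 1st, 3rd, 5th, ...).
On "garnetq": the first step gives "rnetq", and the second then gives "req".
(Check on "hnfqajtribn": → "fqajtribn" → "fatin" ✓)

req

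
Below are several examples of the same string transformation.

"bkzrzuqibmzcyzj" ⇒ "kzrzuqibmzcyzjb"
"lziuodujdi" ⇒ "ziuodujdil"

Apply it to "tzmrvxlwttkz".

zmrvxlwttkzt

Rule — move the first character to the end.
On "tzmrvxlwttkz" that produces "zmrvxlwttkzt".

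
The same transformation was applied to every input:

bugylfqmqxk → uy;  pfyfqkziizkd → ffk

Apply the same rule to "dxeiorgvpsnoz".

xir

The transformation: keep every other character starting from the second (positions 2nd, 4th, 6th, ...), then delete the last 3 characters.
For "dxeiorgvpsnoz", step one produces "xirvso"; step two turns that into "xir".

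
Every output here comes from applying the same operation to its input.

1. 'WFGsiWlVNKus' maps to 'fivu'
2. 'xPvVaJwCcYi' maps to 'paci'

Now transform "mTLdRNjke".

trk

In each case the input is transformed by: keep one character in every 3, starting at position 2 (positions 2nd, 5th, 8th, ...), then convert every letter to lowercase.
Applying both steps to "mTLdRNjke": "TRk", then "trk".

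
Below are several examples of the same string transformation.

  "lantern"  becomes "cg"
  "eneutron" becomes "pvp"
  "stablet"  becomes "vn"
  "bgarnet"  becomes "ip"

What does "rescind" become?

Looking at the pairs, the operation is to shift every letter 2 places forward in the alphabet (wrapping around), then keep one character in every 3, starting at position 2 (positions 2nd, 5th, 8th, ...).
Starting from "rescind": after the first operation, "tguekpf"; after the second, "gk".

gk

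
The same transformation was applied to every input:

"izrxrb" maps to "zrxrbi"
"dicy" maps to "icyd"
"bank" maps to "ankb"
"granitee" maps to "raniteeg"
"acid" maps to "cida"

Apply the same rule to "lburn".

burnl

What's happening: move the first character to the end.
On "lburn" that produces "burnl".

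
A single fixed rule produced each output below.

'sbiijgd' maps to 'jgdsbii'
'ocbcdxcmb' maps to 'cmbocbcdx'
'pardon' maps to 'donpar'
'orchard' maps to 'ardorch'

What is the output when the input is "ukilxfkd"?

Each output is the input with this applied: move the last 3 characters to the front (rotate right by 3).
For "ukilxfkd" the result is "fkdukilx".

fkdukilx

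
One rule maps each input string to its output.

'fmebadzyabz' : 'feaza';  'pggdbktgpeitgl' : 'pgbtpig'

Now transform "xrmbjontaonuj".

What's happening: move the last character to the front, then keep every other character starting from the second (positions 2nd, 4th, 6th, ...).
Working it through for "xrmbjontaonuj": intermediate "jxrmbjontaonu", final "xmjnan".

xmjnan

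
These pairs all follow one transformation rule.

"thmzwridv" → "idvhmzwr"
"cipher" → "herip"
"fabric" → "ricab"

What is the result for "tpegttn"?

ttnpeg

Each output is the input with this applied: delete the first character, then move the last 3 characters to the front (rotate right by 3).
Applying both steps to "tpegttn": "pegttn", then "ttnpeg".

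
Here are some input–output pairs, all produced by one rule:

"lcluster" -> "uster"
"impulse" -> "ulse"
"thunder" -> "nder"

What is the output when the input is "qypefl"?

efl

Rule — delete the first 3 characters.
Doing the same to "qypefl": "efl".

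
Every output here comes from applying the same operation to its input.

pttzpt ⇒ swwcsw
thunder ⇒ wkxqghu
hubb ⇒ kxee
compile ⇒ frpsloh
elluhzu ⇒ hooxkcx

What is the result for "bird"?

Each output is the input with this applied: shift every letter 3 places forward in the alphabet (wrapping around).
On "bird" that produces "elug".

elug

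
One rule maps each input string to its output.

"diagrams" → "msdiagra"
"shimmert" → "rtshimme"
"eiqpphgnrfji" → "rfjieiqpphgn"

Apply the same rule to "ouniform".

The rule is to move the first 2 characters to the end (rotate left by 2), then swap the front and back halves of the string.
For "ouniform", step one produces "niformou"; step two turns that into "rmounifo".

rmounifo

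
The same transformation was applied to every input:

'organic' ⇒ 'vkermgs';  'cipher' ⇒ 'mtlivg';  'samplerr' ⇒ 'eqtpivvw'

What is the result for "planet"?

perixt

The pattern: shift every letter 4 places forward in the alphabet (wrapping around), then move the first character to the end.
Applying both steps to "planet": "tperix", then "perixt".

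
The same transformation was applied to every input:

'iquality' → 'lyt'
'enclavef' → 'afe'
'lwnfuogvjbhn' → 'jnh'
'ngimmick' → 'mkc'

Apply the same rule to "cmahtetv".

tvt

Looking at the pairs, the operation is to swap each adjacent pair of characters (1↔2, 3↔4, ...), then keep only the last 3 characters.
On "cmahtetv": the first step gives "mchaetvt", and the second then gives "tvt".
(Check on "enclavef": → "nelcvafe" → "afe" ✓)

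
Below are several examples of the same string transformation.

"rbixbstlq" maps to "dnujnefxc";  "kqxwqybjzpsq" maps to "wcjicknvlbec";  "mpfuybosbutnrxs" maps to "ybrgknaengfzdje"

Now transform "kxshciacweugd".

In each case the input is transformed by: shift every letter 12 places forward in the alphabet (wrapping around).
Applying that to "kxshciacweugd" gives "wjetoumoiqgsp".

wjetoumoiqgsp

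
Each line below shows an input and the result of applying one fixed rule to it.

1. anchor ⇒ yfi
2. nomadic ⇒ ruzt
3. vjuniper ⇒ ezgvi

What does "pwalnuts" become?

What's happening: shift every letter 9 places backward in the alphabet (wrapping around), then delete the first 3 characters.
For "pwalnuts", step one produces "gnrcelkj"; step two turns that into "celkj".

celkj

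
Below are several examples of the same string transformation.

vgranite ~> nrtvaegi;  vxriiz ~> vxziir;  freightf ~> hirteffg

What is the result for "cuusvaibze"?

suuvzabcei

Each output is the input with this applied: sort the characters into alphabetical order, then swap the front and back halves of the string.
On "cuusvaibze" that produces "suuvzabcei".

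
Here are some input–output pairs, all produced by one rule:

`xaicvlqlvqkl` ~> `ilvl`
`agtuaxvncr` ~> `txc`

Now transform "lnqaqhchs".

The transformation: keep one character in every 3, starting at position 3 (positions 3rd, 6th, 9th, ...).
"lnqaqhchs" → "qhs".

qhs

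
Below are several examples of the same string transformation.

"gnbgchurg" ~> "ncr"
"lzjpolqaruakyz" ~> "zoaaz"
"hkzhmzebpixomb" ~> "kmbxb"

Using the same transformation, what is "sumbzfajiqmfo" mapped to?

uzjm

What's happening: keep one character in every 3, starting at position 2 (positions 2nd, 5th, 8th, ...).
Doing the same to "sumbzfajiqmfo": "uzjm".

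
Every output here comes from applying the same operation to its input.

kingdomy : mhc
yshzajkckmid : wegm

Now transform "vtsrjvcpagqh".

xntu

The rule is to keep one character in every 3, starting at position 2 (positions 2nd, 5th, 8th, ...), then shift every letter 4 places forward in the alphabet (wrapping around).
For "vtsrjvcpagqh", step one produces "tjpq"; step two turns that into "xntu".
(Check on "yshzajkckmid": → "saci" → "wegm" ✓)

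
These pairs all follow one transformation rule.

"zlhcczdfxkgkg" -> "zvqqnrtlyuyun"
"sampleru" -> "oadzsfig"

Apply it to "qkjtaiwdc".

Looking at the pairs, the operation is to shift every letter 12 places backward in the alphabet (wrapping around), then move the first character to the end.
On "qkjtaiwdc": the first step gives "eyxhowkrq", and the second then gives "yxhowkrqe".

yxhowkrqe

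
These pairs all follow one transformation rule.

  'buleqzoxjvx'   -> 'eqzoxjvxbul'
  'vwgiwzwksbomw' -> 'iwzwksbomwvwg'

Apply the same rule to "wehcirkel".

Rule — move the first 3 characters to the end (rotate left by 3).
Applying that to "wehcirkel" gives "cirkelweh".

cirkelweh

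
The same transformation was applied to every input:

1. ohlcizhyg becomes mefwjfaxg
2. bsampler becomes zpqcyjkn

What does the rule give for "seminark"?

qicpkygl

The transformation: shift every letter 2 places backward in the alphabet (wrapping around), then take characters alternately from the front and the back (1st, last, 2nd, 2nd-last, ...).
Applying both steps to "seminark": "qckglypi", then "qicpkygl".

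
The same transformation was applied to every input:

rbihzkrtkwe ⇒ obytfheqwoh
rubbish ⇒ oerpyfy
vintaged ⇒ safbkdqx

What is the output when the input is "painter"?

moxbfqk

What's happening: shift every letter 3 places backward in the alphabet (wrapping around), then take characters alternately from the front and the back (1st, last, 2nd, 2nd-last, ...).
For "painter" the result is "moxbfqk".
(Check on "rubbish": → "oryyfpe" → "oerpyfy" ✓)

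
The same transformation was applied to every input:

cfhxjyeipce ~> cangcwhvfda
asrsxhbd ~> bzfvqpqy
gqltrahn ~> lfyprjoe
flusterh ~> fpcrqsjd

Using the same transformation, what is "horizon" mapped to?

lmxgpmf

The rule is to shift every letter 2 places backward in the alphabet (wrapping around), then reverse the string.
"horizon" → "fmpgxml" → "lmxgpmf".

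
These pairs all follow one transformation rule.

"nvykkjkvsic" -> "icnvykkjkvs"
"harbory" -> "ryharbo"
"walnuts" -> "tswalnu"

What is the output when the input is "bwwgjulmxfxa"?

In each case the input is transformed by: move the last 2 characters to the front (rotate right by 2).
So "bwwgjulmxfxa" becomes "xabwwgjulmxf".

xabwwgjulmxf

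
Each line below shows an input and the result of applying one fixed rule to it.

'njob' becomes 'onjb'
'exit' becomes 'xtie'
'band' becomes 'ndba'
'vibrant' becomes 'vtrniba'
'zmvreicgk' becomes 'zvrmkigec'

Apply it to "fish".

sihf

Looking at the pairs, the operation is to sort the characters into reverse alphabetical order.
For "fish" the result is "sihf".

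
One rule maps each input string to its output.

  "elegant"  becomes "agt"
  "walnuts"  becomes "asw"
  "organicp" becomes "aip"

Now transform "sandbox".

anx

Looking at the pairs, the operation is to sort the characters into alphabetical order, then keep one character in every 3, starting at position 1 (positions 1st, 4th, 7th, ...).
So "sandbox" becomes "anx".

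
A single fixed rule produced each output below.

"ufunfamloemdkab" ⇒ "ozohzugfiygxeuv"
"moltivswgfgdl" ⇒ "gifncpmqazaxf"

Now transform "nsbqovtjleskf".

What's happening: shift every letter 6 places backward in the alphabet (wrapping around).
On "nsbqovtjleskf" that produces "hmvkipndfymez".

hmvkipndfymez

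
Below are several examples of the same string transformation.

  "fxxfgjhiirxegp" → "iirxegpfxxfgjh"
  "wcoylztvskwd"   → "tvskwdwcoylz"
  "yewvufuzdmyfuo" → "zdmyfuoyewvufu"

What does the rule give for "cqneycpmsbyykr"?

Looking at the pairs, the operation is to swap the front and back halves of the string.
Doing the same to "cqneycpmsbyykr": "msbyykrcqneycp".

msbyykrcqneycp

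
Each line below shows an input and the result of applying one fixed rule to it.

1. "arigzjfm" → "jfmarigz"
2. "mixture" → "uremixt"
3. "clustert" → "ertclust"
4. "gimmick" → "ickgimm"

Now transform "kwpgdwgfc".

The pattern: move the last 3 characters to the front (rotate right by 3).
"kwpgdwgfc" → "gfckwpgdw".

gfckwpgdw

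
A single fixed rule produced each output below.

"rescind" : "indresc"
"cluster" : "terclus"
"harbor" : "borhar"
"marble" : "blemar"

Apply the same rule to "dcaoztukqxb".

The pattern: move the last 3 characters to the front (rotate right by 3).
On "dcaoztukqxb" that produces "qxbdcaoztuk".

qxbdcaoztuk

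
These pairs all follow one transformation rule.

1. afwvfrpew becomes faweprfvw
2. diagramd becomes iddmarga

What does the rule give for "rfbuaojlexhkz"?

frzkhxeljoaub

Each output is the input with this applied: move the first 2 characters to the end (rotate left by 2), then reverse the string.
On "rfbuaojlexhkz": the first step gives "buaojlexhkzrf", and the second then gives "frzkhxeljoaub".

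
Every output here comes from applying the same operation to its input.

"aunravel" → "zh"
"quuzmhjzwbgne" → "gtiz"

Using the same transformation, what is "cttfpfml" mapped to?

fr

Rule — shift every letter 12 places forward in the alphabet (wrapping around), then keep one character in every 3, starting at position 3 (positions 3rd, 6th, 9th, ...).
Starting from "cttfpfml": after the first operation, "offrbryx"; after the second, "fr".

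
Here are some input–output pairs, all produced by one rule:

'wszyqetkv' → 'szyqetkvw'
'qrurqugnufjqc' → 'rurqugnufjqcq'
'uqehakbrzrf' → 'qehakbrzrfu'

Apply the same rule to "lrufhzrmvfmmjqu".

Rule — move the first character to the end.
For "lrufhzrmvfmmjqu" the result is "rufhzrmvfmmjqul".

rufhzrmvfmmjqul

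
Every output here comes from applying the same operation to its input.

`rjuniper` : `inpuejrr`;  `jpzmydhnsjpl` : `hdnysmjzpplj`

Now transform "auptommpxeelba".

The transformation: swap the front and back halves of the string, then take characters alternately from the front and the back (1st, last, 2nd, 2nd-last, ...).
Applying both steps to "auptommpxeelba": "pxeelbaauptomm", then "pmxmeoetlpbuaa".

pmxmeoetlpbuaa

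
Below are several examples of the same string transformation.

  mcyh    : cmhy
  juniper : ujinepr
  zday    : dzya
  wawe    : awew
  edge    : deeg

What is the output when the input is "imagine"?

miganie

Each output is the input with this applied: swap each adjacent pair of characters (1↔2, 3↔4, ...).
On "imagine" that produces "miganie".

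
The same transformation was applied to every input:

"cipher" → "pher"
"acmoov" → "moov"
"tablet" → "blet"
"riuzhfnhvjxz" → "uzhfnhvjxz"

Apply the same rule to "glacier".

acier

The transformation: delete the first 2 characters.
So "glacier" becomes "acier".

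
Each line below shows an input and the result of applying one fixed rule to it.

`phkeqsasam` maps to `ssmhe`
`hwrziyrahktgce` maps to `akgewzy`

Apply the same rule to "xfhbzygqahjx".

gajxhz

In each case the input is transformed by: swap the front and back halves of the string, then keep every other character starting from the first (positions 1st, 3rd, 5th, ...).
Working it through for "xfhbzygqahjx": intermediate "gqahjxxfhbzy", final "gajxhz".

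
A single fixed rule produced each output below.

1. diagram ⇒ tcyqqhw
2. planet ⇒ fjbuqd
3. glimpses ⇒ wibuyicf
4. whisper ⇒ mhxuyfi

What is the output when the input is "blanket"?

rjbuqad

Rule — take characters alternately from the front and the back (1st, last, 2nd, 2nd-last, ...), then shift every letter 10 places backward in the alphabet (wrapping around).
"blanket" → "btleakn" → "rjbuqad".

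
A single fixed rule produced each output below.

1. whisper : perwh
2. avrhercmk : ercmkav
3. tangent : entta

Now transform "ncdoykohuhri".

In each case the input is transformed by: move the first 2 characters to the end (rotate left by 2), then delete the first 2 characters.
"ncdoykohuhri" → "ykohuhrinc".

ykohuhrinc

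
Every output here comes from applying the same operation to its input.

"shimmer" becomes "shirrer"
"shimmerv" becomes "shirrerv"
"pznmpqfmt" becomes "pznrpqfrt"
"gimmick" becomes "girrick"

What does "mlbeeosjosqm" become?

What's happening: replace every "m" with "r".
"mlbeeosjosqm" → "rlbeeosjosqr".

rlbeeosjosqr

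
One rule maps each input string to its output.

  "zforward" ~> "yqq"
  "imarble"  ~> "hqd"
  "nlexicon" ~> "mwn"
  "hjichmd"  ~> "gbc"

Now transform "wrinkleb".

vmd

In each case the input is transformed by: keep one character in every 3, starting at position 1 (positions 1st, 4th, 7th, ...), then shift every letter 1 place backward in the alphabet (wrapping around).
Working it through for "wrinkleb": intermediate "wne", final "vmd".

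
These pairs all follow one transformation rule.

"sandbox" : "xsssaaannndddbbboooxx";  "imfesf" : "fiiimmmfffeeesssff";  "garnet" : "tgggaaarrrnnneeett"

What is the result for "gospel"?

lgggooossspppeeell

The transformation: repeat every character 3 times, then move the last character to the front.
On "gospel": the first step gives "gggooossspppeeelll", and the second then gives "lgggooossspppeeell".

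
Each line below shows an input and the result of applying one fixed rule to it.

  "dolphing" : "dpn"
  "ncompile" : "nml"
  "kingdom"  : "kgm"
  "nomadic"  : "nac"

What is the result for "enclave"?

In each case the input is transformed by: keep one character in every 3, starting at position 1 (positions 1st, 4th, 7th, ...).
On "enclave" that produces "ele".

ele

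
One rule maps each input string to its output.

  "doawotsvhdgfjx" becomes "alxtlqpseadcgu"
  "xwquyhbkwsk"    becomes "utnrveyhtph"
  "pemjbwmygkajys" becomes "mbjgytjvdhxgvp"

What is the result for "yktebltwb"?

vhqbyiqty

The transformation: shift every letter 3 places backward in the alphabet (wrapping around).
Doing the same to "yktebltwb": "vhqbyiqty".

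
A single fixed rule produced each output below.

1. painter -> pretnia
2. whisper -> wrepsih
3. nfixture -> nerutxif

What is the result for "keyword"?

kdrowye

The transformation: move the first character to the end, then reverse the string.
"keyword" → "eywordk" → "kdrowye".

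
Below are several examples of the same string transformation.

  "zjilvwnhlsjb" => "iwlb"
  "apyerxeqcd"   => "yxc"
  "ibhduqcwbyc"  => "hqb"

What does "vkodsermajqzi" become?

What's happening: keep one character in every 3, starting at position 3 (positions 3rd, 6th, 9th, ...).
For "vkodsermajqzi" the result is "oeaz".

oeaz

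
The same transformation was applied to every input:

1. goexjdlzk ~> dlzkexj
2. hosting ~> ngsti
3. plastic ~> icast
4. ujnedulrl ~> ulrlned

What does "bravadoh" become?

In each case the input is transformed by: delete the first 2 characters, then move the first 3 characters to the end (rotate left by 3).
Applying both steps to "bravadoh": "avadoh", then "dohava".
(Check on "plastic": → "astic" → "icast" ✓)

dohava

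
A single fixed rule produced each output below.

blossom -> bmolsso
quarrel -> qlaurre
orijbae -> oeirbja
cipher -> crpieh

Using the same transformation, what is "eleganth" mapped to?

The rule is to move the last character to the front, then swap each adjacent pair of characters (1↔2, 3↔4, ...).
For "eleganth", step one produces "helegant"; step two turns that into "ehelagtn".

ehelagtn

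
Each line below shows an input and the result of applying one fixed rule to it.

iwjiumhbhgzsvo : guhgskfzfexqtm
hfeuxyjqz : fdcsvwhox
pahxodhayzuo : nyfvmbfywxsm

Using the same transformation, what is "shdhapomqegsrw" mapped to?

qfbfynmkoceqpu

The rule is to shift every letter 2 places backward in the alphabet (wrapping around).
So "shdhapomqegsrw" becomes "qfbfynmkoceqpu".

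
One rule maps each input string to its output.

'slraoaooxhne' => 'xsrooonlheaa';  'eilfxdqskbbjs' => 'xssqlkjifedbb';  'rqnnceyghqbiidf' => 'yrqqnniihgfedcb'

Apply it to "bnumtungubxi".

xuuutnnmigbb

The pattern: sort the characters into reverse alphabetical order.
Applying that to "bnumtungubxi" gives "xuuutnnmigbb".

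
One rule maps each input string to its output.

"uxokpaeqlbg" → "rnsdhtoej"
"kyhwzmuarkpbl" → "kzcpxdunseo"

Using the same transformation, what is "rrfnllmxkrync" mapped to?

iqoopanubqf

Rule — shift every letter 3 places forward in the alphabet (wrapping around), then delete the first 2 characters.
"rrfnllmxkrync" → "iqoopanubqf".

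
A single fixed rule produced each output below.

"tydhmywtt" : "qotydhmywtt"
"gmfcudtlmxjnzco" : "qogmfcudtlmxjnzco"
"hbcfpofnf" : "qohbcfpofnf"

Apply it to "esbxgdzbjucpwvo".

The transformation: prepend "qo".
Applying that to "esbxgdzbjucpwvo" gives "qoesbxgdzbjucpwvo".

qoesbxgdzbjucpwvo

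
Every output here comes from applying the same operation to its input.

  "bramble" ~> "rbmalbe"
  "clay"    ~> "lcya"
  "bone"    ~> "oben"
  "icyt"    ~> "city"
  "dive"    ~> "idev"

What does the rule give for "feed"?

efde

Rule — swap each adjacent pair of characters (1↔2, 3↔4, ...).
Applying that to "feed" gives "efde".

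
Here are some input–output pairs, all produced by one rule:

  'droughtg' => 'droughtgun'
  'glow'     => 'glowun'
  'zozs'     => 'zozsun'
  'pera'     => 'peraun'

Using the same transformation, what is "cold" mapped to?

The rule is to append "un".
So "cold" becomes "coldun".

coldun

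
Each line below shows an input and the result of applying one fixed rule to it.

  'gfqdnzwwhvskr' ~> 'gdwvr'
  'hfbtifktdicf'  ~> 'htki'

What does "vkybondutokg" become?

vbdo

Looking at the pairs, the operation is to keep one character in every 3, starting at position 1 (positions 1st, 4th, 7th, ...).
Applying that to "vkybondutokg" gives "vbdo".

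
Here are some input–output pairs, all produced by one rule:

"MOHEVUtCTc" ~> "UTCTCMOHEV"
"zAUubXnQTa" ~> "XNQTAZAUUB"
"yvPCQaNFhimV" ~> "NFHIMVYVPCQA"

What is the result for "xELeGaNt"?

GANTXELE

In each case the input is transformed by: swap the front and back halves of the string, then convert every letter to uppercase.
"xELeGaNt" → "GaNtxELe" → "GANTXELE".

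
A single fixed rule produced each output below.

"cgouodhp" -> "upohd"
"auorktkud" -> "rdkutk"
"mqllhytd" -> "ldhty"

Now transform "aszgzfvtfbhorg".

The pattern: delete the first 3 characters, then take characters alternately from the front and the back (1st, last, 2nd, 2nd-last, ...).
For "aszgzfvtfbhorg" the result is "ggzrfovhtbf".

ggzrfovhtbf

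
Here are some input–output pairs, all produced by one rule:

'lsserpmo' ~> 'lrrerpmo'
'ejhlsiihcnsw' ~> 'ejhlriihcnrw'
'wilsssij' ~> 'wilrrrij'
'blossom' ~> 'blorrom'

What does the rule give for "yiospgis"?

yiorpgir

Looking at the pairs, the operation is to replace every "s" with "r".
Doing the same to "yiospgis": "yiorpgir".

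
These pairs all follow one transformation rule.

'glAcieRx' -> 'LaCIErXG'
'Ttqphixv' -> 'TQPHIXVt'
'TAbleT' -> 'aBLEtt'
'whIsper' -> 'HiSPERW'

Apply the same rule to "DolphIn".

The rule is to move the first character to the end, then flip the case of every letter.
Applying both steps to "DolphIn": "olphInD", then "OLPHiNd".

OLPHiNd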